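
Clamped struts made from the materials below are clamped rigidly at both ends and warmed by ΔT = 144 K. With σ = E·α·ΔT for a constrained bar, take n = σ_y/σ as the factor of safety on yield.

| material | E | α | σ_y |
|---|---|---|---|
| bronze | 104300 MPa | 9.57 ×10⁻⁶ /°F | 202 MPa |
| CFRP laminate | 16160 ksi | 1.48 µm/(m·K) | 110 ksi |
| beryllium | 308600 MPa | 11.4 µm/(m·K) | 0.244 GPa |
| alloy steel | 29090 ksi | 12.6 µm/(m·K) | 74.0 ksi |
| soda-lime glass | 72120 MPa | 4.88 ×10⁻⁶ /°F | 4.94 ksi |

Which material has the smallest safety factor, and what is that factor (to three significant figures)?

In consistent units (E in GPa, α in ×10⁻⁶/K, σ_y in MPa):
  bronze: E = 104.3, α = 17.2, σ_y = 202.0 → σ = 259 MPa, n = 0.781
  CFRP laminate: E = 111.4, α = 1.48, σ_y = 758.4 → σ = 23.7 MPa, n = 31.9
  beryllium: E = 308.6, α = 11.4, σ_y = 244.0 → σ = 507 MPa, n = 0.482
  alloy steel: E = 200.6, α = 12.6, σ_y = 510.2 → σ = 364 MPa, n = 1.40
  soda-lime glass: E = 72.12, α = 8.78, σ_y = 34.06 → σ = 91.2 MPa, n = 0.373
Soda-lime glass has the lowest safety factor, n = 0.373.

soda-lime glass, n = 0.373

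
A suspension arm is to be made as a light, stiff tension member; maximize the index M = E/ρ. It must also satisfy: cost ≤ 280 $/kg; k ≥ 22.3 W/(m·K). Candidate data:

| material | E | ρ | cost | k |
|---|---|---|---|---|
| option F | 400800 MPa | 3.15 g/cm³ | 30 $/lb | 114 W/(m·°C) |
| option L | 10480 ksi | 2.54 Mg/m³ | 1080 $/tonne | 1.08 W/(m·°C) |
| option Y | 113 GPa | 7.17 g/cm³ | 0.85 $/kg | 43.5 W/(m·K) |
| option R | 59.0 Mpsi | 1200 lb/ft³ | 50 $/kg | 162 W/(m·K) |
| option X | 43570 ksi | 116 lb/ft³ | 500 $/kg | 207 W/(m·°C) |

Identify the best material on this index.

Screen on constraints: cost ≤ 280 $/kg; k ≥ 22.3 W/(m·K). Survivors: option F, option Y, option R.
In SI units:
  option F: E = 400.8 GPa, ρ = 3150 kg/m³
  option Y: E = 113.0 GPa, ρ = 7170 kg/m³
  option R: E = 406.8 GPa, ρ = 19220 kg/m³
  option F: M = 127 MN·m/kg
  option R: M = 21.2 MN·m/kg
  option Y: M = 15.8 MN·m/kg
Highest index: option F.

option F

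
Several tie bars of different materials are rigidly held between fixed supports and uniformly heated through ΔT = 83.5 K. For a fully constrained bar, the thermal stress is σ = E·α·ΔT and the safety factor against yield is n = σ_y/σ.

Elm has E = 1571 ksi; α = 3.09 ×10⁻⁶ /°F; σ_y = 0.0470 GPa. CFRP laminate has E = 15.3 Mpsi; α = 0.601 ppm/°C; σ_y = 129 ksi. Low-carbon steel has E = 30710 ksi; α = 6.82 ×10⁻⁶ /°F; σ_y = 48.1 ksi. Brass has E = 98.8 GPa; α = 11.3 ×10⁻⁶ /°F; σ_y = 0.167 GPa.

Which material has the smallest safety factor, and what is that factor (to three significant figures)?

brass, n = 0.995

In consistent units (E in GPa, α in ×10⁻⁶/K, σ_y in MPa):
  elm: E = 10.83, α = 5.56, σ_y = 47.00 → σ = 5.03 MPa, n = 9.34
  CFRP laminate: E = 105.5, α = 0.601, σ_y = 889.4 → σ = 5.29 MPa, n = 168
  low-carbon steel: E = 211.7, α = 12.3, σ_y = 331.6 → σ = 217 MPa, n = 1.53
  brass: E = 98.80, α = 20.3, σ_y = 167.0 → σ = 168 MPa, n = 0.995
Brass has the lowest safety factor, n = 0.995.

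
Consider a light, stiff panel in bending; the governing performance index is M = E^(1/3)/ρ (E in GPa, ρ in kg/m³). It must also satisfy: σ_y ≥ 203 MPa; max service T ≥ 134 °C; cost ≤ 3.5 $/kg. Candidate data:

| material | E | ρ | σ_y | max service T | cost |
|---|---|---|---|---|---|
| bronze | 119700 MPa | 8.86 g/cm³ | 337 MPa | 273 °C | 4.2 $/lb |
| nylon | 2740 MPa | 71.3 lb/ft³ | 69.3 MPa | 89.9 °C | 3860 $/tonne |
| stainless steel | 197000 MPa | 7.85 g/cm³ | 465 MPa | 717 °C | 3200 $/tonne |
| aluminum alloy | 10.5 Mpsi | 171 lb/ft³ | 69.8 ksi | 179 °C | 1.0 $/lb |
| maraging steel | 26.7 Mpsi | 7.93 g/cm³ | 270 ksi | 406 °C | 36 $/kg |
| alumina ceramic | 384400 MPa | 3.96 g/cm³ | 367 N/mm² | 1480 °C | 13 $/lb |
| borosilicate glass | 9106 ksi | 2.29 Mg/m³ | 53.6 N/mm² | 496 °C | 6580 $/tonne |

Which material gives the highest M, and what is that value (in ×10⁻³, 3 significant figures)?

aluminum alloy, M = 1.52×10⁻³

Screen on constraints: σ_y ≥ 203 MPa; max service T ≥ 134 °C; cost ≤ 3.5 $/kg. Survivors: stainless steel, aluminum alloy.
Putting every candidate on a common basis:
  stainless steel: E = 197.0 GPa, ρ = 7850 kg/m³
  aluminum alloy: E = 72.39 GPa, ρ = 2739 kg/m³
  aluminum alloy: M = 1.52×10⁻³
  stainless steel: M = 0.741×10⁻³
The maximum is for aluminum alloy.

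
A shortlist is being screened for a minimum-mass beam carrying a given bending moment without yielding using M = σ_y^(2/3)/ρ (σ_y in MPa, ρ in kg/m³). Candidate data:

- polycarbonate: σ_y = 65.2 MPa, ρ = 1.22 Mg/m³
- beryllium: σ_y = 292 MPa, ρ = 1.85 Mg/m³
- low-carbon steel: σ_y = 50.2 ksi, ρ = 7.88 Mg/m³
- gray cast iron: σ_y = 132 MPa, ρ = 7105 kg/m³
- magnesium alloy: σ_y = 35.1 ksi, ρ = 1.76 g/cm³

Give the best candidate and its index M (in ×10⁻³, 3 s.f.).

Normalizing units and computing the index:
  polycarbonate: σ_y = 65.20 MPa, ρ = 1220 kg/m³
  beryllium: σ_y = 292.0 MPa, ρ = 1850 kg/m³
  low-carbon steel: σ_y = 346.1 MPa, ρ = 7880 kg/m³
  gray cast iron: σ_y = 132.0 MPa, ρ = 7105 kg/m³
  magnesium alloy: σ_y = 242.0 MPa, ρ = 1760 kg/m³
  beryllium: M = 23.8×10⁻³
  magnesium alloy: M = 22.1×10⁻³
  polycarbonate: M = 13.3×10⁻³
  low-carbon steel: M = 6.26×10⁻³
  gray cast iron: M = 3.65×10⁻³
Beryllium ranks first.

beryllium, M = 23.8×10⁻³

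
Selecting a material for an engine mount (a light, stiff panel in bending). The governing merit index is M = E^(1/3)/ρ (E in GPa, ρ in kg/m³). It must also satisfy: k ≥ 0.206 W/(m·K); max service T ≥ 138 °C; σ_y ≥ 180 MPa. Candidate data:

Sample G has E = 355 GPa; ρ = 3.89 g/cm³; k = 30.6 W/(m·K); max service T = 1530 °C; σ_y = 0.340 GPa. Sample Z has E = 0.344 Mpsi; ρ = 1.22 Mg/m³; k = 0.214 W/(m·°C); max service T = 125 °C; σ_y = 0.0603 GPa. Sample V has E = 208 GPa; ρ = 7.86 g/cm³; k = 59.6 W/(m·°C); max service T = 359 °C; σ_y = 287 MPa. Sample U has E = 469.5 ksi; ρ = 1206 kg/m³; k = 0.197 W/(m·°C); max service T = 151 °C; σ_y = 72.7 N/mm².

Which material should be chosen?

Screen on constraints: k ≥ 0.206 W/(m·K); max service T ≥ 138 °C; σ_y ≥ 180 MPa. Survivors: sample G, sample V.
Convert each candidate to consistent units, then evaluate M:
  sample G: E = 355.0 GPa, ρ = 3890 kg/m³
  sample V: E = 208.0 GPa, ρ = 7860 kg/m³
  sample G: M = 1.82×10⁻³
  sample V: M = 0.754×10⁻³
Highest index: sample G.

sample G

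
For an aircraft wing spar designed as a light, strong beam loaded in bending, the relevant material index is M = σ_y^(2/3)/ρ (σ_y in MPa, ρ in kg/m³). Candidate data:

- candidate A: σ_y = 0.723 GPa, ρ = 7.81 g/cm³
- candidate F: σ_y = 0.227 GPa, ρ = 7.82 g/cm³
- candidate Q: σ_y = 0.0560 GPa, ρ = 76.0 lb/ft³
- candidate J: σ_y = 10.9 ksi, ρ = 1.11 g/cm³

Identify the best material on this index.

Normalizing units and computing the index:
  candidate A: σ_y = 723.0 MPa, ρ = 7810 kg/m³
  candidate F: σ_y = 227.0 MPa, ρ = 7820 kg/m³
  candidate Q: σ_y = 56.00 MPa, ρ = 1217 kg/m³
  candidate J: σ_y = 75.15 MPa, ρ = 1110 kg/m³
  candidate J: M = 16.0×10⁻³
  candidate Q: M = 12.0×10⁻³
  candidate A: M = 10.3×10⁻³
  candidate F: M = 4.76×10⁻³
Highest index: candidate J.

candidate J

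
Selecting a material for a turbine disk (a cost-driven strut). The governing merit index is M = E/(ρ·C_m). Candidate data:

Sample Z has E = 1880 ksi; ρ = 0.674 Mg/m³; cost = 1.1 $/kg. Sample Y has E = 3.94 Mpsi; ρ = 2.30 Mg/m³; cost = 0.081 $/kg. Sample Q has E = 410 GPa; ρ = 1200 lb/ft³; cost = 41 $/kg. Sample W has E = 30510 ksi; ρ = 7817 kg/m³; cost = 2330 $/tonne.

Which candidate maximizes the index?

In SI units:
  sample Z: E = 12.96 GPa, ρ = 674.0 kg/m³, cost = 1.100 $/kg
  sample Y: E = 27.17 GPa, ρ = 2300 kg/m³, cost = 0.08100 $/kg
  sample Q: E = 410.0 GPa, ρ = 19220 kg/m³, cost = 41.00 $/kg
  sample W: E = 210.4 GPa, ρ = 7817 kg/m³, cost = 2.330 $/kg
  sample Y: M = 146 MN·m per $
  sample Z: M = 17.5 MN·m per $
  sample W: M = 11.5 MN·m per $
  sample Q: M = 0.520 MN·m per $
The maximum is for sample Y.

sample Y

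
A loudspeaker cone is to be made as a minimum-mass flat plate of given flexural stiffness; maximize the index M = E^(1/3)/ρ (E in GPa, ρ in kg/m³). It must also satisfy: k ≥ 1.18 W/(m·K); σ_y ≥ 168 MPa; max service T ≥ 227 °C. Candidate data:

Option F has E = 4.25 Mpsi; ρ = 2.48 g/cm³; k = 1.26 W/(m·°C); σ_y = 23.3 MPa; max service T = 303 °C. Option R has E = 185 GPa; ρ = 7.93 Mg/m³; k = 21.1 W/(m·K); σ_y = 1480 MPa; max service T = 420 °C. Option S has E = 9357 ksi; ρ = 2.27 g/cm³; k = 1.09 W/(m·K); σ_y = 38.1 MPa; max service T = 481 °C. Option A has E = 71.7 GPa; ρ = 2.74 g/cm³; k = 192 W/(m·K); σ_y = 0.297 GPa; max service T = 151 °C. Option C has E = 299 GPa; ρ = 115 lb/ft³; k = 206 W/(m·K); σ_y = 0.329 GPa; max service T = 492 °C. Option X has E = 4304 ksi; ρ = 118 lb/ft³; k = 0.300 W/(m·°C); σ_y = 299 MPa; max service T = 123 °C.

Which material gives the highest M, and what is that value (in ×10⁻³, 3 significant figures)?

Screen on constraints: k ≥ 1.18 W/(m·K); σ_y ≥ 168 MPa; max service T ≥ 227 °C. Survivors: option R, option C.
After converting to SI:
  option R: E = 185.0 GPa, ρ = 7930 kg/m³
  option C: E = 299.0 GPa, ρ = 1842 kg/m³
  option C: M = 3.63×10⁻³
  option R: M = 0.719×10⁻³
Option C ranks first.

option C, M = 3.63×10⁻³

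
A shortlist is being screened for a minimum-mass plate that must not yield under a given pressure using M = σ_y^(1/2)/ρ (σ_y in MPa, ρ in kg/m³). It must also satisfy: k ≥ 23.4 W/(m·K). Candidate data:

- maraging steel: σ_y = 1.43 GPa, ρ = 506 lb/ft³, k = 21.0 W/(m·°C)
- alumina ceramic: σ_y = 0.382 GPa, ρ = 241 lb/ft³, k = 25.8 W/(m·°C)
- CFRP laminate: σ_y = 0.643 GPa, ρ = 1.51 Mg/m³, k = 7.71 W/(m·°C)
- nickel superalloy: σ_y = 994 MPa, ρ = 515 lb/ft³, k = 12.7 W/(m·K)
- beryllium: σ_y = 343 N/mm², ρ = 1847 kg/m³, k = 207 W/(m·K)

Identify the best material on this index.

beryllium

Screen on constraints: k ≥ 23.4 W/(m·K). Survivors: alumina ceramic, beryllium.
Normalizing units and computing the index:
  alumina ceramic: σ_y = 382.0 MPa, ρ = 3860 kg/m³
  beryllium: σ_y = 343.0 MPa, ρ = 1847 kg/m³
  beryllium: M = 10.0×10⁻³
  alumina ceramic: M = 5.06×10⁻³
Highest index: beryllium.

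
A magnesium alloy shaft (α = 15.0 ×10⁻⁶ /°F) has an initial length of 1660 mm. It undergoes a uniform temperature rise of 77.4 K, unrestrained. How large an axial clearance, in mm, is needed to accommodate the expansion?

Convert α: 15.0×10⁻⁶/°F × (9/5) = 27.0×10⁻⁶/K.
ΔL = α·L₀·ΔT = 27.0×10⁻⁶ × 1660 mm × 77.40 K = 3.47 mm.

3.47 mm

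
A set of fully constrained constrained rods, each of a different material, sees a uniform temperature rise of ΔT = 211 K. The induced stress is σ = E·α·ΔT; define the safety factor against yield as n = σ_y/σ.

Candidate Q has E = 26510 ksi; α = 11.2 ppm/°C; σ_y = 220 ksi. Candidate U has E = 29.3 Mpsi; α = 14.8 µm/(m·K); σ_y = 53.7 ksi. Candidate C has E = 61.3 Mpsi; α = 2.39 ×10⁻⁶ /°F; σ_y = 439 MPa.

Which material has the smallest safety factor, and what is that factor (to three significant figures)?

In consistent units (E in GPa, α in ×10⁻⁶/K, σ_y in MPa):
  candidate Q: E = 182.8, α = 11.2, σ_y = 1517 → σ = 432 MPa, n = 3.51
  candidate U: E = 202.0, α = 14.8, σ_y = 370.2 → σ = 631 MPa, n = 0.587
  candidate C: E = 422.6, α = 4.30, σ_y = 439.0 → σ = 384 MPa, n = 1.14
Smallest n: candidate U with n = 0.587.

candidate U, n = 0.587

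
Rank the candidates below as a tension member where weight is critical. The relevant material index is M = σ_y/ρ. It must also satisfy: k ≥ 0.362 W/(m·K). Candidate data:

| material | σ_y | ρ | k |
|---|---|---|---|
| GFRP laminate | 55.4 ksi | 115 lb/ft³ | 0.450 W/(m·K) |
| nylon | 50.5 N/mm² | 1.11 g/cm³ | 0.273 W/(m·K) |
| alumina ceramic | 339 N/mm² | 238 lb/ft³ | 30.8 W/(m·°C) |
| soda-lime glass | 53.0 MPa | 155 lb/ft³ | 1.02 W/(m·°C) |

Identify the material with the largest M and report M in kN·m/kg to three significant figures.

GFRP laminate, M = 207 kN·m/kg

Screen on constraints: k ≥ 0.362 W/(m·K). Survivors: GFRP laminate, alumina ceramic, soda-lime glass.
Putting every candidate on a common basis:
  GFRP laminate: σ_y = 382.0 MPa, ρ = 1842 kg/m³
  alumina ceramic: σ_y = 339.0 MPa, ρ = 3812 kg/m³
  soda-lime glass: σ_y = 53.00 MPa, ρ = 2483 kg/m³
  GFRP laminate: M = 207 kN·m/kg
  alumina ceramic: M = 88.9 kN·m/kg
  soda-lime glass: M = 21.3 kN·m/kg
GFRP laminate ranks first.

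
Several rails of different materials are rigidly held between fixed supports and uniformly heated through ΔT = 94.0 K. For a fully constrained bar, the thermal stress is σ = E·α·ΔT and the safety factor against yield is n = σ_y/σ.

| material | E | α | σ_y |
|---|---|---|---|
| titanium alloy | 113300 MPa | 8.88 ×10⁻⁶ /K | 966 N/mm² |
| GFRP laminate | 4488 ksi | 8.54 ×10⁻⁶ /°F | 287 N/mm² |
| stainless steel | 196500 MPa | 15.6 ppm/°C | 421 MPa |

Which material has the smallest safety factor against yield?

stainless steel

With everything in SI (GPa, ×10⁻⁶/K, MPa):
  titanium alloy: E = 113.3, α = 8.88, σ_y = 966.0 → σ = 94.6 MPa, n = 10.2
  GFRP laminate: E = 30.94, α = 15.4, σ_y = 287.0 → σ = 44.7 MPa, n = 6.42
  stainless steel: E = 196.5, α = 15.6, σ_y = 421.0 → σ = 288 MPa, n = 1.46
Stainless steel has the lowest safety factor, n = 1.46.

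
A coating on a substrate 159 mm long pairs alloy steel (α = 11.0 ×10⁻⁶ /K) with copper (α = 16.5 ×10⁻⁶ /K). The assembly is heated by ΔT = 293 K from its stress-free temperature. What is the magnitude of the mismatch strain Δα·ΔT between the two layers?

Δα = |11.0 − 16.5|×10⁻⁶/K = 5.50×10⁻⁶/K.
Mismatch strain = Δα·ΔT = 5.50×10⁻⁶ × 293.0 = 1.61×10⁻³.

1.61×10⁻³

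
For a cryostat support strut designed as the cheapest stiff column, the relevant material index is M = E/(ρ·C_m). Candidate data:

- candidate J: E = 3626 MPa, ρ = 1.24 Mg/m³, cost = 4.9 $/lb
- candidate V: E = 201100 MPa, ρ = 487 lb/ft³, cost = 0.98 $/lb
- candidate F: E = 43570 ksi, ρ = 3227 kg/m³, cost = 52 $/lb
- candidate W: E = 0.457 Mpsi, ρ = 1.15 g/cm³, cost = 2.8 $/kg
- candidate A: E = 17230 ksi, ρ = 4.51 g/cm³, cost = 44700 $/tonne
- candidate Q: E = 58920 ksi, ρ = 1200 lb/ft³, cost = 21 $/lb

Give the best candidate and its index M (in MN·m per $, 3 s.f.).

candidate V, M = 11.9 MN·m per $

Convert each candidate to consistent units, then evaluate M:
  candidate J: E = 3.626 GPa, ρ = 1240 kg/m³, cost = 10.80 $/kg
  candidate V: E = 201.1 GPa, ρ = 7801 kg/m³, cost = 2.160 $/kg
  candidate F: E = 300.4 GPa, ρ = 3227 kg/m³, cost = 114.6 $/kg
  candidate W: E = 3.151 GPa, ρ = 1150 kg/m³, cost = 2.800 $/kg
  candidate A: E = 118.8 GPa, ρ = 4510 kg/m³, cost = 44.70 $/kg
  candidate Q: E = 406.2 GPa, ρ = 19220 kg/m³, cost = 46.30 $/kg
  candidate V: M = 11.9 MN·m per $
  candidate W: M = 0.979 MN·m per $
  candidate F: M = 0.812 MN·m per $
  candidate A: M = 0.589 MN·m per $
  candidate Q: M = 0.456 MN·m per $
  candidate J: M = 0.271 MN·m per $
The maximum is for candidate V.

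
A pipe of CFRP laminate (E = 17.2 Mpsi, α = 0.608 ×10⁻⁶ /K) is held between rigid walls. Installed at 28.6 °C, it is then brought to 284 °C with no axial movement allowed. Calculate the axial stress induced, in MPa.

18.4 MPa

E = 17.2 Mpsi = 118.6 GPa.
ΔT = 255.4 K. Constrained thermal stress σ = E·α·ΔT = 118.6×10³ MPa × 0.608×10⁻⁶ × 255.4 = 18.4 MPa (compressive).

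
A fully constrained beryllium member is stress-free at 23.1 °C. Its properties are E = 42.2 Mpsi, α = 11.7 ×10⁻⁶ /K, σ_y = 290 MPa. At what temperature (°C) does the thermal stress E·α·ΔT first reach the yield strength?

108 °C

E = 42.2 Mpsi = 291.0 GPa.
E·α·ΔT = 290.0 MPa ⇒ ΔT = 290.0 / (291.0×10³ × 11.7×10⁻⁶) = 85.19 K.
T = 23.1 + 85.19 = 108.3 °C.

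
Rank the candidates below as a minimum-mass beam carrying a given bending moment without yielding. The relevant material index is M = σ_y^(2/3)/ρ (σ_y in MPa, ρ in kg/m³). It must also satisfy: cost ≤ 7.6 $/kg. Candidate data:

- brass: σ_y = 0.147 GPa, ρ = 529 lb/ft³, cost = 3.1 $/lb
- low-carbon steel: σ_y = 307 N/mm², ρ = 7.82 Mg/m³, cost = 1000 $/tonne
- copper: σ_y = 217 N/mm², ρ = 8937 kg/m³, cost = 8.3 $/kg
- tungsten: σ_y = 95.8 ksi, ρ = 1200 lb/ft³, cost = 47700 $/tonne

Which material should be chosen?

Screen on constraints: cost ≤ 7.6 $/kg. Survivors: brass, low-carbon steel.
Putting every candidate on a common basis:
  brass: σ_y = 147.0 MPa, ρ = 8474 kg/m³
  low-carbon steel: σ_y = 307.0 MPa, ρ = 7820 kg/m³
  low-carbon steel: M = 5.82×10⁻³
  brass: M = 3.29×10⁻³
Highest index: low-carbon steel.

low-carbon steel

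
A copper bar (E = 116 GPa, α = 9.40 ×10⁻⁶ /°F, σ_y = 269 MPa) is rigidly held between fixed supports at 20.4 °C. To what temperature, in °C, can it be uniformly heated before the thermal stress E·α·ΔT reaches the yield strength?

157 °C

α = 9.40×10⁻⁶/°F × 9/5 = 16.9×10⁻⁶/K.
E·α·ΔT = 269.0 MPa ⇒ ΔT = 269.0 / (116.0×10³ × 16.9×10⁻⁶) = 137.1 K.
T = 20.4 + 137.1 = 157.5 °C.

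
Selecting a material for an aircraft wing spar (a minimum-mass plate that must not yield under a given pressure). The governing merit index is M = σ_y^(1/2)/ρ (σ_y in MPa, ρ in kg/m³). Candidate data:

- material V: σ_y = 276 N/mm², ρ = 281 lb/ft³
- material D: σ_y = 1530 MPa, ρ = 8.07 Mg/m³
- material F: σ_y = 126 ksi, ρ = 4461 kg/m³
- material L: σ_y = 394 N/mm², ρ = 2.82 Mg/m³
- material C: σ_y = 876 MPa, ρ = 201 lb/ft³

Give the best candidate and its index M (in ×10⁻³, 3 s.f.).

After converting to SI:
  material V: σ_y = 276.0 MPa, ρ = 4501 kg/m³
  material D: σ_y = 1530 MPa, ρ = 8070 kg/m³
  material F: σ_y = 868.7 MPa, ρ = 4461 kg/m³
  material L: σ_y = 394.0 MPa, ρ = 2820 kg/m³
  material C: σ_y = 876.0 MPa, ρ = 3220 kg/m³
  material C: M = 9.19×10⁻³
  material L: M = 7.04×10⁻³
  material F: M = 6.61×10⁻³
  material D: M = 4.85×10⁻³
  material V: M = 3.69×10⁻³
Material C has the largest M.

material C, M = 9.19×10⁻³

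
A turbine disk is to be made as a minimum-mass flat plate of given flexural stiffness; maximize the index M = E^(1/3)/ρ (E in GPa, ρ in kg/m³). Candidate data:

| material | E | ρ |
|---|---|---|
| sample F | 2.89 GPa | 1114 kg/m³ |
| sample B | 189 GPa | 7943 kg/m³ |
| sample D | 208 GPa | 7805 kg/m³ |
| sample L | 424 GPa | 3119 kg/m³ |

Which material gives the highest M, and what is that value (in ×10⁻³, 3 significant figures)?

sample L, M = 2.41×10⁻³

Evaluate M for each candidate:
  sample L: M = 2.41×10⁻³
  sample F: M = 1.28×10⁻³
  sample D: M = 0.759×10⁻³
  sample B: M = 0.722×10⁻³
Sample L has the largest M.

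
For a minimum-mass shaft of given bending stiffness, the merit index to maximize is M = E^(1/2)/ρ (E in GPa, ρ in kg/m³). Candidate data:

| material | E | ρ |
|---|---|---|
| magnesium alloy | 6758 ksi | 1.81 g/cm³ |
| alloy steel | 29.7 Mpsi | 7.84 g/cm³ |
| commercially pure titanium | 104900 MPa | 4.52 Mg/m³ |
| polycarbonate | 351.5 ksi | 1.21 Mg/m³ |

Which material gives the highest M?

Convert each candidate to consistent units, then evaluate M:
  magnesium alloy: E = 46.59 GPa, ρ = 1810 kg/m³
  alloy steel: E = 204.8 GPa, ρ = 7840 kg/m³
  commercially pure titanium: E = 104.9 GPa, ρ = 4520 kg/m³
  polycarbonate: E = 2.424 GPa, ρ = 1210 kg/m³
  magnesium alloy: M = 3.77×10⁻³
  commercially pure titanium: M = 2.27×10⁻³
  alloy steel: M = 1.83×10⁻³
  polycarbonate: M = 1.29×10⁻³
Magnesium alloy has the largest M.

magnesium alloy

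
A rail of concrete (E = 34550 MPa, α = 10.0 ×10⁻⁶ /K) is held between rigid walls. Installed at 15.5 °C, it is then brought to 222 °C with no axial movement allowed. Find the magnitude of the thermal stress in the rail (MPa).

E = 34550 MPa = 34.55 GPa.
ΔT = 206.5 K. Constrained thermal stress σ = E·α·ΔT = 34.55×10³ MPa × 10.0×10⁻⁶ × 206.5 = 71.3 MPa (compressive).

71.3 MPa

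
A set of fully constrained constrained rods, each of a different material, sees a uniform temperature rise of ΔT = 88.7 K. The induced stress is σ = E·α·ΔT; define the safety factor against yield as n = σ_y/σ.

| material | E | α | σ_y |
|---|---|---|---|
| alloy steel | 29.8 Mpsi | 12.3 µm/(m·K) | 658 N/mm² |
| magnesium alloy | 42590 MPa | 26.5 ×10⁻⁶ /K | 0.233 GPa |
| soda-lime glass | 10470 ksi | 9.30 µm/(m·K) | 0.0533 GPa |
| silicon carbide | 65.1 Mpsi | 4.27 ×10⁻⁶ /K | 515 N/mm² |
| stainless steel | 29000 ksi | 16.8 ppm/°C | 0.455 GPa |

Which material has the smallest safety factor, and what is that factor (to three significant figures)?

In consistent units (E in GPa, α in ×10⁻⁶/K, σ_y in MPa):
  alloy steel: E = 205.5, α = 12.3, σ_y = 658.0 → σ = 224 MPa, n = 2.94
  magnesium alloy: E = 42.59, α = 26.5, σ_y = 233.0 → σ = 100 MPa, n = 2.33
  soda-lime glass: E = 72.19, α = 9.30, σ_y = 53.30 → σ = 59.5 MPa, n = 0.895
  silicon carbide: E = 448.8, α = 4.27, σ_y = 515.0 → σ = 170 MPa, n = 3.03
  stainless steel: E = 199.9, α = 16.8, σ_y = 455.0 → σ = 298 MPa, n = 1.53
Soda-lime glass has the lowest safety factor, n = 0.895.

soda-lime glass, n = 0.895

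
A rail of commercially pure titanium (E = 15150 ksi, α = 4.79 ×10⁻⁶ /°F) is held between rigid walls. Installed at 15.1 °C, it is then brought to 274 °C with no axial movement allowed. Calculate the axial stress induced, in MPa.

233 MPa

E = 15150 ksi = 104.5 GPa.
α = 4.79×10⁻⁶/°F × 9/5 = 8.62×10⁻⁶/K.
ΔT = 258.9 K. Constrained thermal stress σ = E·α·ΔT = 104.5×10³ MPa × 8.62×10⁻⁶ × 258.9 = 233 MPa (compressive).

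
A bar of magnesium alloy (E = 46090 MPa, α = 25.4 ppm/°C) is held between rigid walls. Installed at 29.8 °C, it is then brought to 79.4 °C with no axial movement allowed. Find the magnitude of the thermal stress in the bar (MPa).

E = 46090 MPa = 46.09 GPa.
ΔT = 49.60 K. Constrained thermal stress σ = E·α·ΔT = 46.09×10³ MPa × 25.4×10⁻⁶ × 49.60 = 58.1 MPa (compressive).

58.1 MPa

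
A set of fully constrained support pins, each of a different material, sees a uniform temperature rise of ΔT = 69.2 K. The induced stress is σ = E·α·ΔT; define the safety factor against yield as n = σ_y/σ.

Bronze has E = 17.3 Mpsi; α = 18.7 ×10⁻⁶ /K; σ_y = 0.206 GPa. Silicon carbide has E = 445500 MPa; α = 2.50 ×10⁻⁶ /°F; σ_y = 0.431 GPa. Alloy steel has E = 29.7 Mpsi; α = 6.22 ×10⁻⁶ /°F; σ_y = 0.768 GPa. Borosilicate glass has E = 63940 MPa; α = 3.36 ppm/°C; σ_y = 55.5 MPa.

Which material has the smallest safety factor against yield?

bronze

With everything in SI (GPa, ×10⁻⁶/K, MPa):
  bronze: E = 119.3, α = 18.7, σ_y = 206.0 → σ = 154 MPa, n = 1.33
  silicon carbide: E = 445.5, α = 4.50, σ_y = 431.0 → σ = 139 MPa, n = 3.11
  alloy steel: E = 204.8, α = 11.2, σ_y = 768.0 → σ = 159 MPa, n = 4.84
  borosilicate glass: E = 63.94, α = 3.36, σ_y = 55.50 → σ = 14.9 MPa, n = 3.73
The minimum is bronze at n = 1.33.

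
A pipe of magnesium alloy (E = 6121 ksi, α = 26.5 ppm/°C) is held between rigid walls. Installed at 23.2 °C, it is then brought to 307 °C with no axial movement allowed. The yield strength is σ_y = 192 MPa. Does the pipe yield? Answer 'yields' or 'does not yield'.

yields

E = 6121 ksi = 42.20 GPa.
ΔT = 283.8 K. Constrained thermal stress σ = E·α·ΔT = 42.20×10³ MPa × 26.5×10⁻⁶ × 283.8 = 317 MPa (compressive).
Compare to σ_y = 192 MPa: σ ≥ σ_y, so it yields.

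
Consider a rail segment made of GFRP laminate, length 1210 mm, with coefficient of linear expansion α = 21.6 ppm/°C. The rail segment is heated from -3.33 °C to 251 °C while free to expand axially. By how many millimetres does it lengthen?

ΔT = 251 − (-3.33) = 254.3 K.
ΔL = α·L₀·ΔT = 21.6×10⁻⁶ × 1210 mm × 254.3 K = 6.65 mm.

6.65 mm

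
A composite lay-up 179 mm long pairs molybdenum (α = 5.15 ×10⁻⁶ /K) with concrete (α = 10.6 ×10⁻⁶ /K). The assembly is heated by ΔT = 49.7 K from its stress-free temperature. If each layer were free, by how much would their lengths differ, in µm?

48.5 µm

Δα = |5.15 − 10.6|×10⁻⁶/K = 5.45×10⁻⁶/K.
ΔL_mismatch = Δα·L·ΔT = 5.45×10⁻⁶ × 179.0 mm × 49.7 K = 48.5 µm.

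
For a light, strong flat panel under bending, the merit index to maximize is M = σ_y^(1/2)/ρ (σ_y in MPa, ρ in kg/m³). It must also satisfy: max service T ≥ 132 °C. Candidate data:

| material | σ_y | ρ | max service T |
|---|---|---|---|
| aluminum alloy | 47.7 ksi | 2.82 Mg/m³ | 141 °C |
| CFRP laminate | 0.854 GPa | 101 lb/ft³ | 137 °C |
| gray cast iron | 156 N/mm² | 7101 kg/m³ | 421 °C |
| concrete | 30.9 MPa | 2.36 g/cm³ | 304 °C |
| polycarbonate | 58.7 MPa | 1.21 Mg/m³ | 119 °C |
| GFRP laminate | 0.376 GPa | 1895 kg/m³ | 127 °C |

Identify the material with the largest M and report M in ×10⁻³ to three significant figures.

Screen on constraints: max service T ≥ 132 °C. Survivors: aluminum alloy, CFRP laminate, gray cast iron, concrete.
In SI units:
  aluminum alloy: σ_y = 328.9 MPa, ρ = 2820 kg/m³
  CFRP laminate: σ_y = 854.0 MPa, ρ = 1618 kg/m³
  gray cast iron: σ_y = 156.0 MPa, ρ = 7101 kg/m³
  concrete: σ_y = 30.90 MPa, ρ = 2360 kg/m³
  CFRP laminate: M = 18.1×10⁻³
  aluminum alloy: M = 6.43×10⁻³
  concrete: M = 2.36×10⁻³
  gray cast iron: M = 1.76×10⁻³
The maximum is for CFRP laminate.

CFRP laminate, M = 18.1×10⁻³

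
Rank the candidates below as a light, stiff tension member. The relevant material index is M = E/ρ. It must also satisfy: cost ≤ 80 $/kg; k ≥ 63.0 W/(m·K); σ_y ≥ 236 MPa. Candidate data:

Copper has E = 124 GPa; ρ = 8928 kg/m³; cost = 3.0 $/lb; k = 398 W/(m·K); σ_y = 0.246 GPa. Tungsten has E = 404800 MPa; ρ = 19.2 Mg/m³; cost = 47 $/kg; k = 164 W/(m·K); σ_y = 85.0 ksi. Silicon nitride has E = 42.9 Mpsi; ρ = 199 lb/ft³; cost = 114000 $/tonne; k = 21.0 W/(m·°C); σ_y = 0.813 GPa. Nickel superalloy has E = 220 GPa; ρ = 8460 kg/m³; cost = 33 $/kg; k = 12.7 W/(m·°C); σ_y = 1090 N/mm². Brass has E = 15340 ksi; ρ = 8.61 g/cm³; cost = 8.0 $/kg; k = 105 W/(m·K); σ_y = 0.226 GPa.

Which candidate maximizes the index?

tungsten

Screen on constraints: cost ≤ 80 $/kg; k ≥ 63.0 W/(m·K); σ_y ≥ 236 MPa. Survivors: copper, tungsten.
Convert each candidate to consistent units, then evaluate M:
  copper: E = 124.0 GPa, ρ = 8928 kg/m³
  tungsten: E = 404.8 GPa, ρ = 19200 kg/m³
  tungsten: M = 21.1 MN·m/kg
  copper: M = 13.9 MN·m/kg
Tungsten ranks first.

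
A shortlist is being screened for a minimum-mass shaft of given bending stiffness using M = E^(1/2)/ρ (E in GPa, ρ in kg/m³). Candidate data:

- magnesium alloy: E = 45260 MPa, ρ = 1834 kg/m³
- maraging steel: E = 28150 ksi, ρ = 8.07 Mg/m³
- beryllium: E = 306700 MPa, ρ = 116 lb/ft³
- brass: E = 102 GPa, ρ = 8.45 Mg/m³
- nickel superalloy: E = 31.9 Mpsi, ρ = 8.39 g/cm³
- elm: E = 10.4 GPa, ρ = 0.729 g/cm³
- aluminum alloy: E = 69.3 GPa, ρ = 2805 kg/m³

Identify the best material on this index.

beryllium

After converting to SI:
  magnesium alloy: E = 45.26 GPa, ρ = 1834 kg/m³
  maraging steel: E = 194.1 GPa, ρ = 8070 kg/m³
  beryllium: E = 306.7 GPa, ρ = 1858 kg/m³
  brass: E = 102.0 GPa, ρ = 8450 kg/m³
  nickel superalloy: E = 219.9 GPa, ρ = 8390 kg/m³
  elm: E = 10.40 GPa, ρ = 729.0 kg/m³
  aluminum alloy: E = 69.30 GPa, ρ = 2805 kg/m³
  beryllium: M = 9.42×10⁻³
  elm: M = 4.42×10⁻³
  magnesium alloy: M = 3.67×10⁻³
  aluminum alloy: M = 2.97×10⁻³
  nickel superalloy: M = 1.77×10⁻³
  maraging steel: M = 1.73×10⁻³
  brass: M = 1.20×10⁻³
Highest index: beryllium.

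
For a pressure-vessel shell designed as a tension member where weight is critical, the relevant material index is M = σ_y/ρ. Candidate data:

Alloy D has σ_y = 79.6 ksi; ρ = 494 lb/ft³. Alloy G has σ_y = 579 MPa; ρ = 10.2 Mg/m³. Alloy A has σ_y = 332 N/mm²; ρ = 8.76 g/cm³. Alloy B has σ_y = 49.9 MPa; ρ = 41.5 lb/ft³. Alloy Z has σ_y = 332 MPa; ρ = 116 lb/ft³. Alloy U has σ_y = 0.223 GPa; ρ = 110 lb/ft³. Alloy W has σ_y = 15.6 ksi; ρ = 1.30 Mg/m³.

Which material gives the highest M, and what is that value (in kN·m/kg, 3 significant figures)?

alloy Z, M = 179 kN·m/kg

Convert each candidate to consistent units, then evaluate M:
  alloy D: σ_y = 548.8 MPa, ρ = 7913 kg/m³
  alloy G: σ_y = 579.0 MPa, ρ = 10200 kg/m³
  alloy A: σ_y = 332.0 MPa, ρ = 8760 kg/m³
  alloy B: σ_y = 49.90 MPa, ρ = 664.8 kg/m³
  alloy Z: σ_y = 332.0 MPa, ρ = 1858 kg/m³
  alloy U: σ_y = 223.0 MPa, ρ = 1762 kg/m³
  alloy W: σ_y = 107.6 MPa, ρ = 1300 kg/m³
  alloy Z: M = 179 kN·m/kg
  alloy U: M = 127 kN·m/kg
  alloy W: M = 82.7 kN·m/kg
  alloy B: M = 75.1 kN·m/kg
  alloy D: M = 69.4 kN·m/kg
  alloy G: M = 56.8 kN·m/kg
  alloy A: M = 37.9 kN·m/kg
Alloy Z has the largest M.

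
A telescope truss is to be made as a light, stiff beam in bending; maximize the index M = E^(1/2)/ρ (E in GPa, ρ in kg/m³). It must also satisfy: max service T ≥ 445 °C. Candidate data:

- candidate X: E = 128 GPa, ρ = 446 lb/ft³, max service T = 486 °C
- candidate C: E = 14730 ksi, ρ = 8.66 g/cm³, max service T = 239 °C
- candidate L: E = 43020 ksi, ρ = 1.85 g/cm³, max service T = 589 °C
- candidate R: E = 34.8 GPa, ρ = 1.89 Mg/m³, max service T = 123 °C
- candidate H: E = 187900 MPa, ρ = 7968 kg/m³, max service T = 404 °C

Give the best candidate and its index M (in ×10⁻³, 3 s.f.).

Screen on constraints: max service T ≥ 445 °C. Survivors: candidate X, candidate L.
Convert each candidate to consistent units, then evaluate M:
  candidate X: E = 128.0 GPa, ρ = 7144 kg/m³
  candidate L: E = 296.6 GPa, ρ = 1850 kg/m³
  candidate L: M = 9.31×10⁻³
  candidate X: M = 1.58×10⁻³
Highest index: candidate L.

candidate L, M = 9.31×10⁻³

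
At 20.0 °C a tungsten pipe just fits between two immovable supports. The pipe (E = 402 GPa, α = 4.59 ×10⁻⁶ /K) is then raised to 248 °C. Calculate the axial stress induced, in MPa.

ΔT = 228.0 K. Constrained thermal stress σ = E·α·ΔT = 402.0×10³ MPa × 4.59×10⁻⁶ × 228.0 = 421 MPa (compressive).

421 MPa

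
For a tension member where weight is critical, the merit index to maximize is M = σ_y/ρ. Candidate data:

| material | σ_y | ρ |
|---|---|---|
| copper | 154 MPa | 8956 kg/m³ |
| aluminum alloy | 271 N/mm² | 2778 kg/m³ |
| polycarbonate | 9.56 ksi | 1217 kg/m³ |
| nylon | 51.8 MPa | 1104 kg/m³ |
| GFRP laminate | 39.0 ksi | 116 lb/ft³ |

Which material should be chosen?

GFRP laminate

After converting to SI:
  copper: σ_y = 154.0 MPa, ρ = 8956 kg/m³
  aluminum alloy: σ_y = 271.0 MPa, ρ = 2778 kg/m³
  polycarbonate: σ_y = 65.91 MPa, ρ = 1217 kg/m³
  nylon: σ_y = 51.80 MPa, ρ = 1104 kg/m³
  GFRP laminate: σ_y = 268.9 MPa, ρ = 1858 kg/m³
  GFRP laminate: M = 145 kN·m/kg
  aluminum alloy: M = 97.6 kN·m/kg
  polycarbonate: M = 54.2 kN·m/kg
  nylon: M = 46.9 kN·m/kg
  copper: M = 17.2 kN·m/kg
GFRP laminate has the largest M.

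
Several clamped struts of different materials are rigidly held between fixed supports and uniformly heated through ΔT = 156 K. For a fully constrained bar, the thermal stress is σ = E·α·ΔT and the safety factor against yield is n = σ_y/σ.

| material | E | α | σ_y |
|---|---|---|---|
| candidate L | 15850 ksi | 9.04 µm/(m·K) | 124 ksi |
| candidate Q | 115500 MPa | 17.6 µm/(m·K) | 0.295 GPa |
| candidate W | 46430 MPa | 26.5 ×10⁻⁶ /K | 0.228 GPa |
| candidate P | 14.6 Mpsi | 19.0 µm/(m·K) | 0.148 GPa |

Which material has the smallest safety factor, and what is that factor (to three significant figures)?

candidate P, n = 0.496

Per material, after unit conversion:
  candidate L: E = 109.3, α = 9.04, σ_y = 855.0 → σ = 154 MPa, n = 5.55
  candidate Q: E = 115.5, α = 17.6, σ_y = 295.0 → σ = 317 MPa, n = 0.930
  candidate W: E = 46.43, α = 26.5, σ_y = 228.0 → σ = 192 MPa, n = 1.19
  candidate P: E = 100.7, α = 19.0, σ_y = 148.0 → σ = 298 MPa, n = 0.496
Smallest n: candidate P with n = 0.496.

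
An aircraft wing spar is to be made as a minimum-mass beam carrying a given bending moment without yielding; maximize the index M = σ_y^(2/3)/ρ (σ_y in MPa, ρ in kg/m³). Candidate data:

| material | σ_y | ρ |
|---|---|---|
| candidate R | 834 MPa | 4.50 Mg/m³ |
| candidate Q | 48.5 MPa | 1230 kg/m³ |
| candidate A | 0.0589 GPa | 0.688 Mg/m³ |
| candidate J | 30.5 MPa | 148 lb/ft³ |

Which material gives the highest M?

Convert each candidate to consistent units, then evaluate M:
  candidate R: σ_y = 834.0 MPa, ρ = 4500 kg/m³
  candidate Q: σ_y = 48.50 MPa, ρ = 1230 kg/m³
  candidate A: σ_y = 58.90 MPa, ρ = 688.0 kg/m³
  candidate J: σ_y = 30.50 MPa, ρ = 2371 kg/m³
  candidate A: M = 22.0×10⁻³
  candidate R: M = 19.7×10⁻³
  candidate Q: M = 10.8×10⁻³
  candidate J: M = 4.12×10⁻³
Candidate A has the largest M.

candidate A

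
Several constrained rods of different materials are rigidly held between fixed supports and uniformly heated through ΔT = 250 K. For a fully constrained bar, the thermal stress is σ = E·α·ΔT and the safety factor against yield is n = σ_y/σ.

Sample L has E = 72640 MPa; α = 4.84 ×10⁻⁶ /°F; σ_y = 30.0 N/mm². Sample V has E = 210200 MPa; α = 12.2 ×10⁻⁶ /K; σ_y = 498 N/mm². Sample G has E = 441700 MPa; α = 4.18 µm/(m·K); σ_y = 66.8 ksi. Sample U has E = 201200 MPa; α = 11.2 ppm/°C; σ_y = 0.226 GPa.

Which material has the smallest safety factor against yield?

sample L

With everything in SI (GPa, ×10⁻⁶/K, MPa):
  sample L: E = 72.64, α = 8.71, σ_y = 30.00 → σ = 158 MPa, n = 0.190
  sample V: E = 210.2, α = 12.2, σ_y = 498.0 → σ = 641 MPa, n = 0.777
  sample G: E = 441.7, α = 4.18, σ_y = 460.6 → σ = 462 MPa, n = 0.998
  sample U: E = 201.2, α = 11.2, σ_y = 226.0 → σ = 563 MPa, n = 0.401
The minimum is sample L at n = 0.190.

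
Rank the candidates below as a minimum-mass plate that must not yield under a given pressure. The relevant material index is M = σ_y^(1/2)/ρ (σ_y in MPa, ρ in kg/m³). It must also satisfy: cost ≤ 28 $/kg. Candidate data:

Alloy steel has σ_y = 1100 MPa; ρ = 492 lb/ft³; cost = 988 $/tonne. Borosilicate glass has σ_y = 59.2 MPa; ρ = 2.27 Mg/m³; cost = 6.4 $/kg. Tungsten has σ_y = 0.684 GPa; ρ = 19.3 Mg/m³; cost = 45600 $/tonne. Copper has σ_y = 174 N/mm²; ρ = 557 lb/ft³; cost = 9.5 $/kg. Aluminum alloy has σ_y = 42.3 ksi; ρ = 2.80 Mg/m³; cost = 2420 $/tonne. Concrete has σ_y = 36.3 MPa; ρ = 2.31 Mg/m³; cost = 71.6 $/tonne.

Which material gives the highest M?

Screen on constraints: cost ≤ 28 $/kg. Survivors: alloy steel, borosilicate glass, copper, aluminum alloy, concrete.
After converting to SI:
  alloy steel: σ_y = 1100 MPa, ρ = 7881 kg/m³
  borosilicate glass: σ_y = 59.20 MPa, ρ = 2270 kg/m³
  copper: σ_y = 174.0 MPa, ρ = 8922 kg/m³
  aluminum alloy: σ_y = 291.6 MPa, ρ = 2800 kg/m³
  concrete: σ_y = 36.30 MPa, ρ = 2310 kg/m³
  aluminum alloy: M = 6.10×10⁻³
  alloy steel: M = 4.21×10⁻³
  borosilicate glass: M = 3.39×10⁻³
  concrete: M = 2.61×10⁻³
  copper: M = 1.48×10⁻³
Highest index: aluminum alloy.

aluminum alloy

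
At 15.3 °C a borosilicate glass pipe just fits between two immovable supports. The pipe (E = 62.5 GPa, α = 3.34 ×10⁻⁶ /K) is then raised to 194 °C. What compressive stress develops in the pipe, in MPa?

37.3 MPa

ΔT = 178.7 K. Constrained thermal stress σ = E·α·ΔT = 62.50×10³ MPa × 3.34×10⁻⁶ × 178.7 = 37.3 MPa (compressive).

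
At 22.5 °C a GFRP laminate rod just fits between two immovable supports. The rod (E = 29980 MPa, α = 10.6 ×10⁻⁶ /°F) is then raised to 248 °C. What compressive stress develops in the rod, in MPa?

E = 29980 MPa = 29.98 GPa.
α = 10.6×10⁻⁶/°F × 9/5 = 19.1×10⁻⁶/K.
ΔT = 225.5 K. Constrained thermal stress σ = E·α·ΔT = 29.98×10³ MPa × 19.1×10⁻⁶ × 225.5 = 129 MPa (compressive).

129 MPa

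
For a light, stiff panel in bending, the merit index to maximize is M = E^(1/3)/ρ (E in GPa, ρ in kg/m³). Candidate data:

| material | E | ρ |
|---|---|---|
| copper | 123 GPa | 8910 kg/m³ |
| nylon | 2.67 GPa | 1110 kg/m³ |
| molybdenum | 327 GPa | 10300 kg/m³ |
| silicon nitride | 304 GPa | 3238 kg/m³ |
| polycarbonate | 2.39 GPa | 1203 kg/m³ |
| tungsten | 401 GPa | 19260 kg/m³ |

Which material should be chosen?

Computing M directly (units already consistent):
  silicon nitride: M = 2.08×10⁻³
  nylon: M = 1.25×10⁻³
  polycarbonate: M = 1.11×10⁻³
  molybdenum: M = 0.669×10⁻³
  copper: M = 0.558×10⁻³
  tungsten: M = 0.383×10⁻³
The maximum is for silicon nitride.

silicon nitride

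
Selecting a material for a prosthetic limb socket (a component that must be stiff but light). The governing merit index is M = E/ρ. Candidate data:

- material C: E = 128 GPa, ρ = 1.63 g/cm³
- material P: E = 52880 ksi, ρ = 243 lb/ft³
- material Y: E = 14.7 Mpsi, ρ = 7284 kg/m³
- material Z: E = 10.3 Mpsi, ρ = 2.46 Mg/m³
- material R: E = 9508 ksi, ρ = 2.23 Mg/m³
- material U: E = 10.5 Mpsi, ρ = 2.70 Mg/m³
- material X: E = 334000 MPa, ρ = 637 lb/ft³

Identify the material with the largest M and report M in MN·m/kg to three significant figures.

material P, M = 93.7 MN·m/kg

After converting to SI:
  material C: E = 128.0 GPa, ρ = 1630 kg/m³
  material P: E = 364.6 GPa, ρ = 3892 kg/m³
  material Y: E = 101.4 GPa, ρ = 7284 kg/m³
  material Z: E = 71.02 GPa, ρ = 2460 kg/m³
  material R: E = 65.56 GPa, ρ = 2230 kg/m³
  material U: E = 72.39 GPa, ρ = 2700 kg/m³
  material X: E = 334.0 GPa, ρ = 10200 kg/m³
  material P: M = 93.7 MN·m/kg
  material C: M = 78.5 MN·m/kg
  material X: M = 32.7 MN·m/kg
  material R: M = 29.4 MN·m/kg
  material Z: M = 28.9 MN·m/kg
  material U: M = 26.8 MN·m/kg
  material Y: M = 13.9 MN·m/kg
Material P ranks first.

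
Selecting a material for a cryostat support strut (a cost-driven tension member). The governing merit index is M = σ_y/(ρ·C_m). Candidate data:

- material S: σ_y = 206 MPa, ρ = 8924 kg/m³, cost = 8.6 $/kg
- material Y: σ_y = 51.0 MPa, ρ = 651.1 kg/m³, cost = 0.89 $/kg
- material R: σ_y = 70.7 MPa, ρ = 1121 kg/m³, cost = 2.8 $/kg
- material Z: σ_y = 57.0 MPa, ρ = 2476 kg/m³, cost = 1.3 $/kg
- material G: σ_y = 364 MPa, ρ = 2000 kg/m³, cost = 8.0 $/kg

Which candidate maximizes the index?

material Y

Computing M directly (units already consistent):
  material Y: M = 88.0 kN·m per $
  material G: M = 22.8 kN·m per $
  material R: M = 22.5 kN·m per $
  material Z: M = 17.7 kN·m per $
  material S: M = 2.68 kN·m per $
Material Y has the largest M.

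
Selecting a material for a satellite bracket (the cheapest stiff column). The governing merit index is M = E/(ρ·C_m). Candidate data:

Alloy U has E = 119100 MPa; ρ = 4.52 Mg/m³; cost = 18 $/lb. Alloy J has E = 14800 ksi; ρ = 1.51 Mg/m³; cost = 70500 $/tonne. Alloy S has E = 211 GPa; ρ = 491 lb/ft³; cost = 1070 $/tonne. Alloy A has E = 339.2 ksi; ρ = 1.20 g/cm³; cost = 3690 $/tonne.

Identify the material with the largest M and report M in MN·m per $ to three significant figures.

After converting to SI:
  alloy U: E = 119.1 GPa, ρ = 4520 kg/m³, cost = 39.68 $/kg
  alloy J: E = 102.0 GPa, ρ = 1510 kg/m³, cost = 70.50 $/kg
  alloy S: E = 211.0 GPa, ρ = 7865 kg/m³, cost = 1.070 $/kg
  alloy A: E = 2.339 GPa, ρ = 1200 kg/m³, cost = 3.690 $/kg
  alloy S: M = 25.1 MN·m per $
  alloy J: M = 0.959 MN·m per $
  alloy U: M = 0.664 MN·m per $
  alloy A: M = 0.528 MN·m per $
Highest index: alloy S.

alloy S, M = 25.1 MN·m per $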